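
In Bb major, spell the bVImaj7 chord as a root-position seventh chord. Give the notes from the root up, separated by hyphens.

Gb-Bb-Db-F

bVImaj7 is built on the lowered scale degree 6. In Bb major degree 6 is G; lowered it becomes Gb. Stacking thirds in Bb minor on Gb gives Gb–Bb–Db–F.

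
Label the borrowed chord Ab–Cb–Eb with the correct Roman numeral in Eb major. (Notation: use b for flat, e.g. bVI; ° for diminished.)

iv

The root Ab is the diatonic 4th degree of Eb major; the borrowing shows in the chord quality. Ab–Cb–Eb is a minor chord — the form found in Eb minor, not the diatonic IV (Ab). Borrowed into Eb major it is written iv.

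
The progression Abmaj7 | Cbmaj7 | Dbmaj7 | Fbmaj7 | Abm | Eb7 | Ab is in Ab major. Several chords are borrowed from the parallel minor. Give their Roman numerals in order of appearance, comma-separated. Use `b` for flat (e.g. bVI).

In Ab major the diatonic chords are Ab, Bbm, Cm, Db, Eb, Fm, Gdim. Abmaj7, Dbmaj7, Eb7 and Ab are all diatonic. Cbmaj7 (Cb–Eb–Gb–Bb) is not: scale degree 3 in Ab major carries Cm (iii). In Ab minor the chord on that degree is Cbmaj7, so here it functions as bIIImaj7, borrowed from the parallel minor. Fbmaj7 (Fb–Ab–Cb–Eb) doesn't fit — on degree 6 Ab major would have Fm (vi). Fbmaj7 is the degree-6 chord of Ab minor, so it is the borrowed bVImaj7. Abm (Ab–Cb–Eb) is not: scale degree 1 in Ab major carries Ab (I). In Ab minor the chord on that degree is Abm, so here it functions as i, borrowed from the parallel minor.

bIIImaj7, bVImaj7, i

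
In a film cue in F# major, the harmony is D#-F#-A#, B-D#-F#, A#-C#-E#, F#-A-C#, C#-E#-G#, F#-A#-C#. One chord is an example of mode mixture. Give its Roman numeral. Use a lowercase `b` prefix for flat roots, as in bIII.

i

The diatonic triads in F# major are F#, G#m, A#m, B, C#, D#m, E#dim. D#–F#–A# = D#m, B–D#–F# = B, A#–C#–E# = A#m, C#–E#–G# = C# and F#–A#–C# = F# are all diatonic. F#–A–C# is not: scale degree 1 in F# major carries F# (I). In F# minor the chord on that degree is F#m, so here it functions as i, borrowed from the parallel minor.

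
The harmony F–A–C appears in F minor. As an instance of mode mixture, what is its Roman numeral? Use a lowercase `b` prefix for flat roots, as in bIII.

I

The root F is the diatonic 1st degree of F minor; the borrowing shows in the chord quality. Diatonically F minor has Fm (i) on that degree; F–A–C is instead the major chord native to F major, so it takes the label I.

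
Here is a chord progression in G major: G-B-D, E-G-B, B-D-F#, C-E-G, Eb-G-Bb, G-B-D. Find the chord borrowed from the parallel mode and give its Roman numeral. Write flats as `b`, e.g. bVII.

bVI

The diatonic triads in G major are G, Am, Bm, C, D, Em, F#dim. Of the given chords, G–B–D = G, E–G–B = Em, B–D–F# = Bm and C–E–G = C are diatonic. Eb–G–Bb doesn't fit — on degree 6 G major would have Em (vi). Eb is the degree-6 chord of G minor, so it is the borrowed bVI.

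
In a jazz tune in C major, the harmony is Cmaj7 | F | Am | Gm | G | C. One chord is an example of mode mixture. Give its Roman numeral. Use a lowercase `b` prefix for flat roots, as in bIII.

v

In C major the diatonic chords are C, Dm, Em, F, G, Am, Bdim. Cmaj7, F, Am, G and C are all diatonic. Gm (G–Bb–D) doesn't fit — on degree 5 C major would have G (V). Gm is the degree-5 chord of C minor, so it is the borrowed v.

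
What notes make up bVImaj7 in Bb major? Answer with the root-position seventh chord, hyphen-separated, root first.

Scale degree 6 in Bb major is G. bVImaj7 uses the lowered form, Gb, taken from Bb minor. In Bb minor the chord on Gb is Gb–Bb–Db–F.

Gb-Bb-Db-F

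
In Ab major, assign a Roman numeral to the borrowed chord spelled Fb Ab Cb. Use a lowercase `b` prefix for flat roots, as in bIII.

bVI

In Ab major scale degree 6 is F; Fb is its lowered form, from Ab minor. Fb–Ab–Cb is a major chord — the form found in Ab minor, not the diatonic vi (Fm). Borrowed into Ab major it is written bVI.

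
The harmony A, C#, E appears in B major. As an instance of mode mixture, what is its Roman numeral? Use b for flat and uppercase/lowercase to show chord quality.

A is the lowered form of scale degree 7 in B major (the diatonic degree 7 is A#). A–C#–E is a major chord — the form found in B minor, not the diatonic vii° (A#dim). Borrowed into B major it is written bVII.

bVII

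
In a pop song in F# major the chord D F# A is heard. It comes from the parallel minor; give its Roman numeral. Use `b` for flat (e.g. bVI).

The root D is the lowered 6th scale degree — diatonically F# major has D# there. The diatonic chord on degree 6 would be D#m (vi), but D–F#–A is the major chord from F# minor. As a borrowed chord it is labeled bVI.

bVI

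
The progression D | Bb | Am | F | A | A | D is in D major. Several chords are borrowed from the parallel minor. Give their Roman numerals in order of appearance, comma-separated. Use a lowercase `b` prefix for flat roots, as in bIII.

bVI, v, bIII

In D major the diatonic chords are D, Em, F#m, G, A, Bm, C#dim. D and A both belong to that set. Bb (Bb–D–F) is not: scale degree 6 in D major carries Bm (vi). In D minor the chord on that degree is Bb, so here it functions as bVI, borrowed from the parallel minor. Am (A–C–E) doesn't fit — on degree 5 D major would have A (V). Am is the degree-5 chord of D minor, so it is the borrowed v. F (F–A–C) doesn't fit — on degree 3 D major would have F#m (iii). F is the degree-3 chord of D minor, so it is the borrowed bIII.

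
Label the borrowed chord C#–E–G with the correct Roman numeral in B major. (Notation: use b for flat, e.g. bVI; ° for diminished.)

ii°

C# is scale degree 2 in B major. C#–E–G is a diminished chord — the form found in B minor, not the diatonic ii (C#m). Borrowed into B major it is written ii°.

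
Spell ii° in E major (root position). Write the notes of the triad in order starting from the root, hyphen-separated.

ii° is built on scale degree 2, which is F# in both E major and its parallel. Stacking thirds in E minor on F# gives F#–A–C.

F#-A-C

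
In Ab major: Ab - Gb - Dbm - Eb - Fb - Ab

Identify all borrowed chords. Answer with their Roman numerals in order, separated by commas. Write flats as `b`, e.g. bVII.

In Ab major the diatonic chords are Ab, Bbm, Cm, Db, Eb, Fm, Gdim. Ab and Eb both belong to that set. But Gb (Gb–Bb–Db) is foreign: the diatonic vii° on degree 7 is Gdim, whereas Gb comes from Ab minor. It is labeled bVII. Dbm (Db–Fb–Ab) doesn't fit — on degree 4 Ab major would have Db (IV). Dbm is the degree-4 chord of Ab minor, so it is the borrowed iv. Fb (Fb–Ab–Cb) doesn't fit — on degree 6 Ab major would have Fm (vi). Fb is the degree-6 chord of Ab minor, so it is the borrowed bVI.

bVII, iv, bVI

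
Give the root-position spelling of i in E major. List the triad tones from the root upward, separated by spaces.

E G B

i is built on scale degree 1, which is E in both E major and its parallel. Building the minor chord from the parallel minor on E: E–G–B.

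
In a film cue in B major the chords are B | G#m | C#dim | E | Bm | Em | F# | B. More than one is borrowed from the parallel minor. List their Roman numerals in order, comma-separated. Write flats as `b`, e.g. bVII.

The diatonic triads in B major are B, C#m, D#m, E, F#, G#m, A#dim. Of the given chords, B, G#m, E and F# are diatonic. C#dim (C#–E–G) is not: scale degree 2 in B major carries C#m (ii). In B minor the chord on that degree is C#dim, so here it functions as ii°, borrowed from the parallel minor. Bm (B–D–F#) doesn't fit — on degree 1 B major would have B (I). Bm is the degree-1 chord of B minor, so it is the borrowed i. But Em (E–G–B) is foreign: the diatonic IV on degree 4 is E, whereas Em comes from B minor. It is labeled iv.

ii°, i, iv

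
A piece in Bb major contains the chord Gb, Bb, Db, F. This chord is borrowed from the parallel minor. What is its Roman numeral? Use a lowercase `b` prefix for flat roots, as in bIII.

In Bb major scale degree 6 is G; Gb is its lowered form, from Bb minor. Diatonically Bb major has Gm (vi) on that degree; Gb–Bb–Db–F is instead the major-seventh chord native to Bb minor, so it takes the label bVImaj7.

bVImaj7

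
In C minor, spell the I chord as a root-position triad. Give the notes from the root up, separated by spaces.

C E G

The root, C, is scale degree 1 — the same note in C minor and C major; only the chord quality changes. Building the major chord from the parallel major on C: C–E–G.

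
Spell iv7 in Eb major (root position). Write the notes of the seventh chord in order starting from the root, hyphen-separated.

The root, Ab, is scale degree 4 — the same note in Eb major and Eb minor; only the chord quality changes. Stacking thirds in Eb minor on Ab gives Ab–Cb–Eb–Gb.

Ab-Cb-Eb-Gb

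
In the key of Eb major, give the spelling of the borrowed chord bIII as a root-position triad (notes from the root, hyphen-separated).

The root of bIII is the lowered 3rd degree: G becomes Gb. Building the major chord from the parallel minor on Gb: Gb–Bb–Db.

Gb-Bb-Db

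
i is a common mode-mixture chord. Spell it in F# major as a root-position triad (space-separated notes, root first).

F# A C#

i is built on scale degree 1, which is F# in both F# major and its parallel. Stacking thirds in F# minor on F# gives F#–A–C#.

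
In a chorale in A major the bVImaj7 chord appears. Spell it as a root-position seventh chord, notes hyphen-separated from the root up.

The root of bVImaj7 is the lowered 6th degree: F# becomes F. Building the major-seventh chord from the parallel minor on F: F–A–C–E.

F-A-C-E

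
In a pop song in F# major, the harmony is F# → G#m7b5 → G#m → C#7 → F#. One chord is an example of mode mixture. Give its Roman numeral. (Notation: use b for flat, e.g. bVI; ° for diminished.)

F# major has the diatonic set F#, G#m, A#m, B, C#, D#m, E#dim. Of the given chords, F#, G#m and C#7 are diatonic. G#m7b5 (G#–B–D–F#) doesn't fit — on degree 2 F# major would have G#m (ii). G#m7b5 is the degree-2 chord of F# minor, so it is the borrowed iiø7.

iiø7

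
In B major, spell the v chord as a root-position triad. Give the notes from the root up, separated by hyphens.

F#-A-C#

v is built on scale degree 5, which is F# in both B major and its parallel. Building the minor chord from the parallel minor on F#: F#–A–C#.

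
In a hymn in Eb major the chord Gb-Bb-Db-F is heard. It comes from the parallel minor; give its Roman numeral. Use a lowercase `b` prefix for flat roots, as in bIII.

bIIImaj7

In Eb major scale degree 3 is G; Gb is its lowered form, from Eb minor. Gb–Bb–Db–F is a major-seventh chord — the form found in Eb minor, not the diatonic iii (Gm). Borrowed into Eb major it is written bIIImaj7.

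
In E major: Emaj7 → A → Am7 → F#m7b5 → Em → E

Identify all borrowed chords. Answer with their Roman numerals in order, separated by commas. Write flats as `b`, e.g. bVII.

iv7, iiø7, i

E major has the diatonic set E, F#m, G#m, A, B, C#m, D#dim. Of the given chords, Emaj7, A and E are diatonic. But Am7 (A–C–E–G) is foreign: the diatonic IV on degree 4 is A, whereas Am7 comes from E minor. It is labeled iv7. F#m7b5 (F#–A–C–E) doesn't fit — on degree 2 E major would have F#m (ii). F#m7b5 is the degree-2 chord of E minor, so it is the borrowed iiø7. But Em (E–G–B) is foreign: the diatonic I on degree 1 is E, whereas Em comes from E minor. It is labeled i.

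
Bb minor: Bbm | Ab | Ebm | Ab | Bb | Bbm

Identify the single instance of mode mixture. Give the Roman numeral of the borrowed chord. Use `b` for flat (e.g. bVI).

I

Bb minor has the diatonic set Bbm, Cdim, Db, Ebm, F, Gb, Ab (with V from harmonic minor). Bbm, Ab and Ebm all belong to that set. Bb (Bb–D–F) doesn't fit — on degree 1 Bb minor would have Bbm (i). Bb is the degree-1 chord of Bb major, so it is the borrowed I.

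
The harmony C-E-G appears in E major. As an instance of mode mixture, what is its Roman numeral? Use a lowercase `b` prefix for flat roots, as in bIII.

bVI

The root C is the lowered 6th scale degree — diatonically E major has C# there. C–E–G is a major chord — the form found in E minor, not the diatonic vi (C#m). Borrowed into E major it is written bVI.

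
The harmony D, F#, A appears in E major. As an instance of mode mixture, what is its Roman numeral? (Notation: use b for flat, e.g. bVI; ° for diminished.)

bVII

The root D is the lowered 7th scale degree — diatonically E major has D# there. Diatonically E major has D#dim (vii°) on that degree; D–F#–A is instead the major chord native to E minor, so it takes the label bVII.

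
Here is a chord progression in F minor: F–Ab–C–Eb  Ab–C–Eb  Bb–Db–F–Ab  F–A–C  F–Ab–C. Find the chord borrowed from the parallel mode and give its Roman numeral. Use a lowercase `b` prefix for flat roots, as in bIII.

I

In F minor (with V from harmonic minor) the diatonic chords are Fm, Gdim, Ab, Bbm, C, Db, Eb. F–Ab–C–Eb = Fm7, Ab–C–Eb = Ab, Bb–Db–F–Ab = Bbm7 and F–Ab–C = Fm all belong to that set. F–A–C doesn't fit — on degree 1 F minor would have Fm (i). F is the degree-1 chord of F major, so it is the borrowed I.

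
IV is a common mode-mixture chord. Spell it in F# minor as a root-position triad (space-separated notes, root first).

IV is built on scale degree 4, which is B in both F# minor and its parallel. Stacking thirds in F# major on B gives B–D#–F#.

B D# F#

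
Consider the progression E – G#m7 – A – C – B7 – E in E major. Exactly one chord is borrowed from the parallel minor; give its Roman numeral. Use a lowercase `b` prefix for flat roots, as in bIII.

E major has the diatonic set E, F#m, G#m, A, B, C#m, D#dim. Of the given chords, E, G#m7, A and B7 are diatonic. C (C–E–G) is not: scale degree 6 in E major carries C#m (vi). In E minor the chord on that degree is C, so here it functions as bVI, borrowed from the parallel minor.

bVI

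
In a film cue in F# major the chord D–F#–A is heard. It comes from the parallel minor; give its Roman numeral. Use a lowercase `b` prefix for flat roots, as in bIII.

bVI

The root D is the lowered 6th scale degree — diatonically F# major has D# there. D–F#–A is a major chord — the form found in F# minor, not the diatonic vi (D#m). Borrowed into F# major it is written bVI.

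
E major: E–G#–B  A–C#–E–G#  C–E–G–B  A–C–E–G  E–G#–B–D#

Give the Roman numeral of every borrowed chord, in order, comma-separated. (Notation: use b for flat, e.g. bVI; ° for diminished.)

bVImaj7, iv7

The diatonic triads in E major are E, F#m, G#m, A, B, C#m, D#dim. E–G#–B = E, A–C#–E–G# = Amaj7 and E–G#–B–D# = Emaj7 are all diatonic. C–E–G–B is not: scale degree 6 in E major carries C#m (vi). In E minor the chord on that degree is Cmaj7, so here it functions as bVImaj7, borrowed from the parallel minor. A–C–E–G doesn't fit — on degree 4 E major would have A (IV). Am7 is the degree-4 chord of E minor, so it is the borrowed iv7.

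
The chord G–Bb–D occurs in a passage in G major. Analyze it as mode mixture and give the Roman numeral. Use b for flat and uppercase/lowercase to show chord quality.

i

G is scale degree 1 in G major. G–Bb–D is a minor chord — the form found in G minor, not the diatonic I (G). Borrowed into G major it is written i.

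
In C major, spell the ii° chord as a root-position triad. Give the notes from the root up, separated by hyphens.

D-F-Ab

ii° is built on scale degree 2, which is D in both C major and its parallel. Building the diminished chord from the parallel minor on D: D–F–Ab.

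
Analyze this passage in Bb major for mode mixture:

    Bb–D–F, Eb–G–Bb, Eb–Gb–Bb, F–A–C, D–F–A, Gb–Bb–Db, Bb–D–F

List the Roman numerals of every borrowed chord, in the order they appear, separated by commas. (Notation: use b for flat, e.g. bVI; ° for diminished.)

iv, bVI

In Bb major the diatonic chords are Bb, Cm, Dm, Eb, F, Gm, Adim. Bb–D–F = Bb, Eb–G–Bb = Eb, F–A–C = F and D–F–A = Dm all belong to that set. But Eb–Gb–Bb is foreign: the diatonic IV on degree 4 is Eb, whereas Ebm comes from Bb minor. It is labeled iv. Gb–Bb–Db doesn't fit — on degree 6 Bb major would have Gm (vi). Gb is the degree-6 chord of Bb minor, so it is the borrowed bVI.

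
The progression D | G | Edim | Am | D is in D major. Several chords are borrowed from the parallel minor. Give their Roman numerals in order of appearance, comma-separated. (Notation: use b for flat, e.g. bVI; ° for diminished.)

In D major the diatonic chords are D, Em, F#m, G, A, Bm, C#dim. D and G both belong to that set. Edim (E–G–Bb) doesn't fit — on degree 2 D major would have Em (ii). Edim is the degree-2 chord of D minor, so it is the borrowed ii°. Am (A–C–E) doesn't fit — on degree 5 D major would have A (V). Am is the degree-5 chord of D minor, so it is the borrowed v.

ii°, v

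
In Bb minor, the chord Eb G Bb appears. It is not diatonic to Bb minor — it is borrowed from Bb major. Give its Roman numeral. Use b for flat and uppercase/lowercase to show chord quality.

IV

Eb is scale degree 4 in Bb minor. Diatonically Bb minor has Ebm (iv) on that degree; Eb–G–Bb is instead the major chord native to Bb major, so it takes the label IV.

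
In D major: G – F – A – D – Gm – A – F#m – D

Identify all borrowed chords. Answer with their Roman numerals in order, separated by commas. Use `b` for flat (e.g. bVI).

The diatonic triads in D major are D, Em, F#m, G, A, Bm, C#dim. G, A, D and F#m are all diatonic. F (F–A–C) is not: scale degree 3 in D major carries F#m (iii). In D minor the chord on that degree is F, so here it functions as bIII, borrowed from the parallel minor. Gm (G–Bb–D) is not: scale degree 4 in D major carries G (IV). In D minor the chord on that degree is Gm, so here it functions as iv, borrowed from the parallel minor.

bIII, iv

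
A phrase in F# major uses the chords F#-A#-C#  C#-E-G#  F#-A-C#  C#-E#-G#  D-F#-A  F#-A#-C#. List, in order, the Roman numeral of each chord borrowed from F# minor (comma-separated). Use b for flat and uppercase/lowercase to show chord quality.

v, i, bVI

F# major has the diatonic set F#, G#m, A#m, B, C#, D#m, E#dim. Of the given chords, F#–A#–C# = F# and C#–E#–G# = C# are diatonic. C#–E–G# is not: scale degree 5 in F# major carries C# (V). In F# minor the chord on that degree is C#m, so here it functions as v, borrowed from the parallel minor. But F#–A–C# is foreign: the diatonic I on degree 1 is F#, whereas F#m comes from F# minor. It is labeled i. D–F#–A doesn't fit — on degree 6 F# major would have D#m (vi). D is the degree-6 chord of F# minor, so it is the borrowed bVI.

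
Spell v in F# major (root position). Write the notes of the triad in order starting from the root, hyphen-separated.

The root, C#, is scale degree 5 — the same note in F# major and F# minor; only the chord quality changes. In F# minor the chord on C# is C#–E–G#.

C#-E-G#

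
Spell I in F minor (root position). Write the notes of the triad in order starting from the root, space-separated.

I is built on scale degree 1, which is F in both F minor and its parallel. Stacking thirds in F major on F gives F–A–C.

F A C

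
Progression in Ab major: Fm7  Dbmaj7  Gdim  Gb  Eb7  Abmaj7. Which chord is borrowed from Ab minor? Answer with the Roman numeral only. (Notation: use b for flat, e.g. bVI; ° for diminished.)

bVII

The diatonic triads in Ab major are Ab, Bbm, Cm, Db, Eb, Fm, Gdim. Of the given chords, Fm7, Dbmaj7, Gdim, Eb7 and Abmaj7 are diatonic. But Gb (Gb–Bb–Db) is foreign: the diatonic vii° on degree 7 is Gdim, whereas Gb comes from Ab minor. It is labeled bVII.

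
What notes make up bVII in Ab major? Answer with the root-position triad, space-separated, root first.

The root of bVII is the lowered 7th degree: G becomes Gb. In Ab minor the chord on Gb is Gb–Bb–Db.

Gb Bb Db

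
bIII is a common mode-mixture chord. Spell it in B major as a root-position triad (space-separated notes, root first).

bIII is built on the lowered scale degree 3. In B major degree 3 is D#; lowered it becomes D. In B minor the chord on D is D–F#–A.

D F# A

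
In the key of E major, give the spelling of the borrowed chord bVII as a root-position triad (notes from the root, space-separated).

D F# A

Scale degree 7 in E major is D#. bVII uses the lowered form, D, taken from E minor. In E minor the chord on D is D–F#–A.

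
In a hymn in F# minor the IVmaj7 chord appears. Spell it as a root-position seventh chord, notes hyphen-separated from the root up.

B-D#-F#-A#

The root, B, is scale degree 4 — the same note in F# minor and F# major; only the chord quality changes. Building the major-seventh chord from the parallel major on B: B–D#–F#–A#.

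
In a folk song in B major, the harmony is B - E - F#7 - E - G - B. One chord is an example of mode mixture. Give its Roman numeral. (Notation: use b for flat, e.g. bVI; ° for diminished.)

The diatonic triads in B major are B, C#m, D#m, E, F#, G#m, A#dim. B, E and F#7 all belong to that set. But G (G–B–D) is foreign: the diatonic vi on degree 6 is G#m, whereas G comes from B minor. It is labeled bVI.

bVI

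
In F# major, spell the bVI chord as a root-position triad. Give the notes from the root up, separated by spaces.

D F# A

Scale degree 6 in F# major is D#. bVI uses the lowered form, D, taken from F# minor. Stacking thirds in F# minor on D gives D–F#–A.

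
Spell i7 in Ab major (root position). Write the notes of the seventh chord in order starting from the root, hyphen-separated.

Ab-Cb-Eb-Gb

The root, Ab, is scale degree 1 — the same note in Ab major and Ab minor; only the chord quality changes. Stacking thirds in Ab minor on Ab gives Ab–Cb–Eb–Gb.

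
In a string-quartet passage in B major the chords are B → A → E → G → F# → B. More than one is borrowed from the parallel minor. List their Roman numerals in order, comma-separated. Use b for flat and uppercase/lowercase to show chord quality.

The diatonic triads in B major are B, C#m, D#m, E, F#, G#m, A#dim. B, E and F# all belong to that set. A (A–C#–E) is not: scale degree 7 in B major carries A#dim (vii°). In B minor the chord on that degree is A, so here it functions as bVII, borrowed from the parallel minor. But G (G–B–D) is foreign: the diatonic vi on degree 6 is G#m, whereas G comes from B minor. It is labeled bVI.

bVII, bVI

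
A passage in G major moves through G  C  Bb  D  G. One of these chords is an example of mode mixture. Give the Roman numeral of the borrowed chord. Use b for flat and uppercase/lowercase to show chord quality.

G major has the diatonic set G, Am, Bm, C, D, Em, F#dim. G, C and D are all diatonic. Bb (Bb–D–F) is not: scale degree 3 in G major carries Bm (iii). In G minor the chord on that degree is Bb, so here it functions as bIII, borrowed from the parallel minor.

bIII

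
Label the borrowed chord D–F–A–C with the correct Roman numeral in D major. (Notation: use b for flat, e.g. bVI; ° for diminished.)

The root D is the diatonic 1st degree of D major; the borrowing shows in the chord quality. The diatonic chord on degree 1 would be D (I), but D–F–A–C is the minor-seventh chord from D minor. As a borrowed chord it is labeled i7.

i7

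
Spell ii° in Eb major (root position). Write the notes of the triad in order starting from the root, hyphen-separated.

The root, F, is scale degree 2 — the same note in Eb major and Eb minor; only the chord quality changes. Building the diminished chord from the parallel minor on F: F–Ab–Cb.

F-Ab-Cb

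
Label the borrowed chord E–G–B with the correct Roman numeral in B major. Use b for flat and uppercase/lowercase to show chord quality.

The root E is the diatonic 4th degree of B major; the borrowing shows in the chord quality. Diatonically B major has E (IV) on that degree; E–G–B is instead the minor chord native to B minor, so it takes the label iv.

iv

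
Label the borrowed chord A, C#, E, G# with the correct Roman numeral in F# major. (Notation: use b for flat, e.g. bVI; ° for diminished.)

The root A is the lowered 3rd scale degree — diatonically F# major has A# there. Diatonically F# major has A#m (iii) on that degree; A–C#–E–G# is instead the major-seventh chord native to F# minor, so it takes the label bIIImaj7.

bIIImaj7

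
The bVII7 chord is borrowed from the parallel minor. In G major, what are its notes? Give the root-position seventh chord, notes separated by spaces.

Scale degree 7 in G major is F#. bVII7 uses the lowered form, F, taken from G minor. In G minor the chord on F is F–A–C–Eb.

F A C Eb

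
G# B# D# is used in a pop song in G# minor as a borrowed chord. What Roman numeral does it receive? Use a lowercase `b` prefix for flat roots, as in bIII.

G# is scale degree 1 in G# minor. Diatonically G# minor has G#m (i) on that degree; G#–B#–D# is instead the major chord native to G# major, so it takes the label I.

I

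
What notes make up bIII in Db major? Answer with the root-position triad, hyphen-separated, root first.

Scale degree 3 in Db major is F. bIII uses the lowered form, Fb, taken from Db minor. Building the major chord from the parallel minor on Fb: Fb–Ab–Cb.

Fb-Ab-Cb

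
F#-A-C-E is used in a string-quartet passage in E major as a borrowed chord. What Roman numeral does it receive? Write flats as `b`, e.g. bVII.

iiø7

F# is scale degree 2 in E major. Diatonically E major has F#m (ii) on that degree; F#–A–C–E is instead the half-diminished-seventh chord native to E minor, so it takes the label iiø7.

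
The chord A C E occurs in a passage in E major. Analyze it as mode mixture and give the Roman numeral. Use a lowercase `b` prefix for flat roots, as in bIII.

iv

The root A is the diatonic 4th degree of E major; the borrowing shows in the chord quality. A–C–E is a minor chord — the form found in E minor, not the diatonic IV (A). Borrowed into E major it is written iv.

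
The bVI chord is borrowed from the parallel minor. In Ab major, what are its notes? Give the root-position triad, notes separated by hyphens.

Fb-Ab-Cb

The root of bVI is the lowered 6th degree: F becomes Fb. Stacking thirds in Ab minor on Fb gives Fb–Ab–Cb.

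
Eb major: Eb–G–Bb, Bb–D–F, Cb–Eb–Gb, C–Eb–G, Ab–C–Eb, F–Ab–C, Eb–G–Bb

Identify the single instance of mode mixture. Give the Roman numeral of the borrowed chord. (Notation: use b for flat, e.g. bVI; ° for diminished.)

bVI

Eb major has the diatonic set Eb, Fm, Gm, Ab, Bb, Cm, Ddim. Eb–G–Bb = Eb, Bb–D–F = Bb, C–Eb–G = Cm, Ab–C–Eb = Ab and F–Ab–C = Fm are all diatonic. Cb–Eb–Gb doesn't fit — on degree 6 Eb major would have Cm (vi). Cb is the degree-6 chord of Eb minor, so it is the borrowed bVI.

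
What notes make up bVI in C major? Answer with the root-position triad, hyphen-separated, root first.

Ab-C-Eb

bVI is built on the lowered scale degree 6. In C major degree 6 is A; lowered it becomes Ab. Stacking thirds in C minor on Ab gives Ab–C–Eb.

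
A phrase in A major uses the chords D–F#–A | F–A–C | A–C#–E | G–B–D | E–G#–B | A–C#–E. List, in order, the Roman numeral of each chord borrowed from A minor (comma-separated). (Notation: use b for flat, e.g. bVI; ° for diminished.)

The diatonic triads in A major are A, Bm, C#m, D, E, F#m, G#dim. Of the given chords, D–F#–A = D, A–C#–E = A and E–G#–B = E are diatonic. But F–A–C is foreign: the diatonic vi on degree 6 is F#m, whereas F comes from A minor. It is labeled bVI. G–B–D doesn't fit — on degree 7 A major would have G#dim (vii°). G is the degree-7 chord of A minor, so it is the borrowed bVII.

bVI, bVII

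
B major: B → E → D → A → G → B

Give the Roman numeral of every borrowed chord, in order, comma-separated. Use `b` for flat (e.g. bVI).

bIII, bVII, bVI

The diatonic triads in B major are B, C#m, D#m, E, F#, G#m, A#dim. Of the given chords, B and E are diatonic. But D (D–F#–A) is foreign: the diatonic iii on degree 3 is D#m, whereas D comes from B minor. It is labeled bIII. But A (A–C#–E) is foreign: the diatonic vii° on degree 7 is A#dim, whereas A comes from B minor. It is labeled bVII. G (G–B–D) doesn't fit — on degree 6 B major would have G#m (vi). G is the degree-6 chord of B minor, so it is the borrowed bVI.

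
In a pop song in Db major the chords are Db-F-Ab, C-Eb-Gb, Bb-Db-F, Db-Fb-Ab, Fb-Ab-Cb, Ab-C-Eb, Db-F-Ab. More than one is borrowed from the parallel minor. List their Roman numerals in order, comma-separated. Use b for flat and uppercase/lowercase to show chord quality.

The diatonic triads in Db major are Db, Ebm, Fm, Gb, Ab, Bbm, Cdim. Db–F–Ab = Db, C–Eb–Gb = Cdim, Bb–Db–F = Bbm and Ab–C–Eb = Ab all belong to that set. But Db–Fb–Ab is foreign: the diatonic I on degree 1 is Db, whereas Dbm comes from Db minor. It is labeled i. But Fb–Ab–Cb is foreign: the diatonic iii on degree 3 is Fm, whereas Fb comes from Db minor. It is labeled bIII.

i, bIII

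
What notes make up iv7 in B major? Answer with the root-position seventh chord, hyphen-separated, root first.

The root, E, is scale degree 4 — the same note in B major and B minor; only the chord quality changes. Building the minor-seventh chord from the parallel minor on E: E–G–B–D.

E-G-B-D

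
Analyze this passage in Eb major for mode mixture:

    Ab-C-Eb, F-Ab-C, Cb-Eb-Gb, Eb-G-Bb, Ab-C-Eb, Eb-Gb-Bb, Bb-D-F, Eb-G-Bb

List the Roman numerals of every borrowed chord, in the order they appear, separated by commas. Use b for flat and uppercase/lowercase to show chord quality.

bVI, i

In Eb major the diatonic chords are Eb, Fm, Gm, Ab, Bb, Cm, Ddim. Ab–C–Eb = Ab, F–Ab–C = Fm, Eb–G–Bb = Eb and Bb–D–F = Bb all belong to that set. Cb–Eb–Gb is not: scale degree 6 in Eb major carries Cm (vi). In Eb minor the chord on that degree is Cb, so here it functions as bVI, borrowed from the parallel minor. But Eb–Gb–Bb is foreign: the diatonic I on degree 1 is Eb, whereas Ebm comes from Eb minor. It is labeled i.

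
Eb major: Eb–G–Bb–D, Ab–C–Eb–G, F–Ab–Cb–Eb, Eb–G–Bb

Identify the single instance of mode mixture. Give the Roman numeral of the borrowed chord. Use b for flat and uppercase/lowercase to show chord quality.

iiø7

The diatonic triads in Eb major are Eb, Fm, Gm, Ab, Bb, Cm, Ddim. Eb–G–Bb–D = Ebmaj7, Ab–C–Eb–G = Abmaj7 and Eb–G–Bb = Eb are all diatonic. But F–Ab–Cb–Eb is foreign: the diatonic ii on degree 2 is Fm, whereas Fm7b5 comes from Eb minor. It is labeled iiø7.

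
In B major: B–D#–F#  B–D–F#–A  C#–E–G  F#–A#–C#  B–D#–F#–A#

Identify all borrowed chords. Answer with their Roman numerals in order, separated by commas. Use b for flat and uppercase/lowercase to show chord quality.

The diatonic triads in B major are B, C#m, D#m, E, F#, G#m, A#dim. Of the given chords, B–D#–F# = B, F#–A#–C# = F# and B–D#–F#–A# = Bmaj7 are diatonic. But B–D–F#–A is foreign: the diatonic I on degree 1 is B, whereas Bm7 comes from B minor. It is labeled i7. C#–E–G doesn't fit — on degree 2 B major would have C#m (ii). C#dim is the degree-2 chord of B minor, so it is the borrowed ii°.

i7, ii°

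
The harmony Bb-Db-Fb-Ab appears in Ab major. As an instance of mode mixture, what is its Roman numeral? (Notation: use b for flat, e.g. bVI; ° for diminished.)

The root Bb is the diatonic 2nd degree of Ab major; the borrowing shows in the chord quality. Bb–Db–Fb–Ab is a half-diminished-seventh chord — the form found in Ab minor, not the diatonic ii (Bbm). Borrowed into Ab major it is written iiø7.

iiø7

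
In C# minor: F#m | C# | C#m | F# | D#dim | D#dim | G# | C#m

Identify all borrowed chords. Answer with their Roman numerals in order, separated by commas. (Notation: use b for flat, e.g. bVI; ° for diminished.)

The diatonic triads in C# minor (with V from harmonic minor) are C#m, D#dim, E, F#m, G#, A, B. Of the given chords, F#m, C#m, D#dim and G# are diatonic. But C# (C#–E#–G#) is foreign: the diatonic i on degree 1 is C#m, whereas C# comes from C# major. It is labeled I. F# (F#–A#–C#) is not: scale degree 4 in C# minor carries F#m (iv). In C# major the chord on that degree is F#, so here it functions as IV, borrowed from the parallel major.

I, IV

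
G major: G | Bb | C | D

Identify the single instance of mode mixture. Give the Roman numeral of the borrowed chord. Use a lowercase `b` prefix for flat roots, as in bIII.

In G major the diatonic chords are G, Am, Bm, C, D, Em, F#dim. Of the given chords, G, C and D are diatonic. But Bb (Bb–D–F) is foreign: the diatonic iii on degree 3 is Bm, whereas Bb comes from G minor. It is labeled bIII.

bIII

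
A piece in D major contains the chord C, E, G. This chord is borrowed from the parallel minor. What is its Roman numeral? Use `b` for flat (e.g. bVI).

The root C is the lowered 7th scale degree — diatonically D major has C# there. C–E–G is a major chord — the form found in D minor, not the diatonic vii° (C#dim). Borrowed into D major it is written bVII.

bVII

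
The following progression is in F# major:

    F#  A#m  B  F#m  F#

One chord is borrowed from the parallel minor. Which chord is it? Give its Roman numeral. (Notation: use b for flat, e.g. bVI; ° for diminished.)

i

In F# major the diatonic chords are F#, G#m, A#m, B, C#, D#m, E#dim. F#, A#m and B are all diatonic. But F#m (F#–A–C#) is foreign: the diatonic I on degree 1 is F#, whereas F#m comes from F# minor. It is labeled i.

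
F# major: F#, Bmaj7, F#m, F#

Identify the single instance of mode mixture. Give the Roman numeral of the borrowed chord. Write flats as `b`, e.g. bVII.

In F# major the diatonic chords are F#, G#m, A#m, B, C#, D#m, E#dim. F# and Bmaj7 both belong to that set. F#m (F#–A–C#) doesn't fit — on degree 1 F# major would have F# (I). F#m is the degree-1 chord of F# minor, so it is the borrowed i.

i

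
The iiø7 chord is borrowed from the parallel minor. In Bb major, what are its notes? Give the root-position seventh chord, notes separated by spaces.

C Eb Gb Bb

The root, C, is scale degree 2 — the same note in Bb major and Bb minor; only the chord quality changes. In Bb minor the chord on C is C–Eb–Gb–Bb.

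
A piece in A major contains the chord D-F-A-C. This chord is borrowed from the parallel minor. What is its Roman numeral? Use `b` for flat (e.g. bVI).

iv7

D is scale degree 4 in A major. D–F–A–C is a minor-seventh chord — the form found in A minor, not the diatonic IV (D). Borrowed into A major it is written iv7.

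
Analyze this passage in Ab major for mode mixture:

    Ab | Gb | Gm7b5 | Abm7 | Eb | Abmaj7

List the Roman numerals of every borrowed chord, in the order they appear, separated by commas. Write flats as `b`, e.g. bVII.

bVII, i7

Ab major has the diatonic set Ab, Bbm, Cm, Db, Eb, Fm, Gdim. Ab, Gm7b5, Eb and Abmaj7 all belong to that set. Gb (Gb–Bb–Db) is not: scale degree 7 in Ab major carries Gdim (vii°). In Ab minor the chord on that degree is Gb, so here it functions as bVII, borrowed from the parallel minor. Abm7 (Ab–Cb–Eb–Gb) is not: scale degree 1 in Ab major carries Ab (I). In Ab minor the chord on that degree is Abm7, so here it functions as i7, borrowed from the parallel minor.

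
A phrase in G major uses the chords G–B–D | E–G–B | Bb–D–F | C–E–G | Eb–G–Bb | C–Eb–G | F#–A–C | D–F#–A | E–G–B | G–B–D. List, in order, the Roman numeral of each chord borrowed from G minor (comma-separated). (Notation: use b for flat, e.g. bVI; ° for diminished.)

G major has the diatonic set G, Am, Bm, C, D, Em, F#dim. G–B–D = G, E–G–B = Em, C–E–G = C, F#–A–C = F#dim and D–F#–A = D all belong to that set. Bb–D–F doesn't fit — on degree 3 G major would have Bm (iii). Bb is the degree-3 chord of G minor, so it is the borrowed bIII. But Eb–G–Bb is foreign: the diatonic vi on degree 6 is Em, whereas Eb comes from G minor. It is labeled bVI. C–Eb–G is not: scale degree 4 in G major carries C (IV). In G minor the chord on that degree is Cm, so here it functions as iv, borrowed from the parallel minor.

bIII, bVI, iv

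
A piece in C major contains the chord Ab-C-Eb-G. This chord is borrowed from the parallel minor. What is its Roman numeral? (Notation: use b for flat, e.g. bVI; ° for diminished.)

In C major scale degree 6 is A; Ab is its lowered form, from C minor. Ab–C–Eb–G is a major-seventh chord — the form found in C minor, not the diatonic vi (Am). Borrowed into C major it is written bVImaj7.

bVImaj7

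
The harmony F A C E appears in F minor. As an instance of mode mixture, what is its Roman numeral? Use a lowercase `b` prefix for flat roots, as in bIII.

Imaj7

The root F is the diatonic 1st degree of F minor; the borrowing shows in the chord quality. F–A–C–E is a major-seventh chord — the form found in F major, not the diatonic i (Fm). Borrowed into F minor it is written Imaj7.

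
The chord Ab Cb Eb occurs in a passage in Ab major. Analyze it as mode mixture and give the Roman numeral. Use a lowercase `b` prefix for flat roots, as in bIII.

Ab is scale degree 1 in Ab major. Ab–Cb–Eb is a minor chord — the form found in Ab minor, not the diatonic I (Ab). Borrowed into Ab major it is written i.

i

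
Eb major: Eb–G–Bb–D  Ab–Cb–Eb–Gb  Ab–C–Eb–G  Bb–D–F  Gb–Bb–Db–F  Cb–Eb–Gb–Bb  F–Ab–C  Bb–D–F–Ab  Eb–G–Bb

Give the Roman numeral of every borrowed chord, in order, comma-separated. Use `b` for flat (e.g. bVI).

iv7, bIIImaj7, bVImaj7

Eb major has the diatonic set Eb, Fm, Gm, Ab, Bb, Cm, Ddim. Eb–G–Bb–D = Ebmaj7, Ab–C–Eb–G = Abmaj7, Bb–D–F = Bb, F–Ab–C = Fm, Bb–D–F–Ab = Bb7 and Eb–G–Bb = Eb are all diatonic. Ab–Cb–Eb–Gb doesn't fit — on degree 4 Eb major would have Ab (IV). Abm7 is the degree-4 chord of Eb minor, so it is the borrowed iv7. Gb–Bb–Db–F doesn't fit — on degree 3 Eb major would have Gm (iii). Gbmaj7 is the degree-3 chord of Eb minor, so it is the borrowed bIIImaj7. But Cb–Eb–Gb–Bb is foreign: the diatonic vi on degree 6 is Cm, whereas Cbmaj7 comes from Eb minor. It is labeled bVImaj7.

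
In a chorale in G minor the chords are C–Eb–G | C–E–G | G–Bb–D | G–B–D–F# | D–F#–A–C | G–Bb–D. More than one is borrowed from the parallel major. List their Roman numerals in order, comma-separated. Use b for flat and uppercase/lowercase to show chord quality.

In G minor (with V from harmonic minor) the diatonic chords are Gm, Adim, Bb, Cm, D, Eb, F. Of the given chords, C–Eb–G = Cm, G–Bb–D = Gm and D–F#–A–C = D7 are diatonic. C–E–G doesn't fit — on degree 4 G minor would have Cm (iv). C is the degree-4 chord of G major, so it is the borrowed IV. G–B–D–F# doesn't fit — on degree 1 G minor would have Gm (i). Gmaj7 is the degree-1 chord of G major, so it is the borrowed Imaj7.

IV, Imaj7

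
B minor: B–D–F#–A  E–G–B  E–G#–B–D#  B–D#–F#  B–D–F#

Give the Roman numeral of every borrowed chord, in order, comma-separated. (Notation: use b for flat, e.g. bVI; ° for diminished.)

The diatonic triads in B minor (with V from harmonic minor) are Bm, C#dim, D, Em, F#, G, A. Of the given chords, B–D–F#–A = Bm7, E–G–B = Em and B–D–F# = Bm are diatonic. E–G#–B–D# is not: scale degree 4 in B minor carries Em (iv). In B major the chord on that degree is Emaj7, so here it functions as IVmaj7, borrowed from the parallel major. B–D#–F# is not: scale degree 1 in B minor carries Bm (i). In B major the chord on that degree is B, so here it functions as I, borrowed from the parallel major.

IVmaj7, I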